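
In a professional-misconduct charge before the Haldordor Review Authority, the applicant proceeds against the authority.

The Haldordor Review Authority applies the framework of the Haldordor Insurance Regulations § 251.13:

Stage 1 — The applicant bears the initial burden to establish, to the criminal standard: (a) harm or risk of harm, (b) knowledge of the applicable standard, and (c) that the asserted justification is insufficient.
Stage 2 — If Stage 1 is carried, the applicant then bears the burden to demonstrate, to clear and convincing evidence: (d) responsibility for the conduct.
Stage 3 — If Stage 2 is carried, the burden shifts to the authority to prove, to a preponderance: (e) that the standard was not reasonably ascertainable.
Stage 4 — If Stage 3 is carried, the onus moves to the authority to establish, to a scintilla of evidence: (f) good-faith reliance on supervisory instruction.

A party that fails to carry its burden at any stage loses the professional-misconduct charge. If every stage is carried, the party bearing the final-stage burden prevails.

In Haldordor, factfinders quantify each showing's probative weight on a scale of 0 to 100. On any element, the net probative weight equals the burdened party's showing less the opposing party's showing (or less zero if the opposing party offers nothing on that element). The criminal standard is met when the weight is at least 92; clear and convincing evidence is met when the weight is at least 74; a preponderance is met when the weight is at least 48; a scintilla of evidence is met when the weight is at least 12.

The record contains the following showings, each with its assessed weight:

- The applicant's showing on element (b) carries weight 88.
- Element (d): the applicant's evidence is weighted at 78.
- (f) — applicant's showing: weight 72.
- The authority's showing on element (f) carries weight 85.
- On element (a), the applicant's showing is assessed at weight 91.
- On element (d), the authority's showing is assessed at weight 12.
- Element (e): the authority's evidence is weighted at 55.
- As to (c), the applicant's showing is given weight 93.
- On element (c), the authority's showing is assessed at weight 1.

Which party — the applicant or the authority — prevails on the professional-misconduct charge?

authority

At Stage 1 the applicant must meet the criminal standard (weight is at least 92): on (a) the weight is 91, which does not reach 92, so (a) does not meet the standard; on (b) the weight is 88, < 92, so (b) does not meet the standard; on (c) the weight is 93 less the opposing 1 gives net 92, which does reach 92, so (c) meets the standard.
  Stage 1 not carried; the applicant fails its burden.
The authority prevails.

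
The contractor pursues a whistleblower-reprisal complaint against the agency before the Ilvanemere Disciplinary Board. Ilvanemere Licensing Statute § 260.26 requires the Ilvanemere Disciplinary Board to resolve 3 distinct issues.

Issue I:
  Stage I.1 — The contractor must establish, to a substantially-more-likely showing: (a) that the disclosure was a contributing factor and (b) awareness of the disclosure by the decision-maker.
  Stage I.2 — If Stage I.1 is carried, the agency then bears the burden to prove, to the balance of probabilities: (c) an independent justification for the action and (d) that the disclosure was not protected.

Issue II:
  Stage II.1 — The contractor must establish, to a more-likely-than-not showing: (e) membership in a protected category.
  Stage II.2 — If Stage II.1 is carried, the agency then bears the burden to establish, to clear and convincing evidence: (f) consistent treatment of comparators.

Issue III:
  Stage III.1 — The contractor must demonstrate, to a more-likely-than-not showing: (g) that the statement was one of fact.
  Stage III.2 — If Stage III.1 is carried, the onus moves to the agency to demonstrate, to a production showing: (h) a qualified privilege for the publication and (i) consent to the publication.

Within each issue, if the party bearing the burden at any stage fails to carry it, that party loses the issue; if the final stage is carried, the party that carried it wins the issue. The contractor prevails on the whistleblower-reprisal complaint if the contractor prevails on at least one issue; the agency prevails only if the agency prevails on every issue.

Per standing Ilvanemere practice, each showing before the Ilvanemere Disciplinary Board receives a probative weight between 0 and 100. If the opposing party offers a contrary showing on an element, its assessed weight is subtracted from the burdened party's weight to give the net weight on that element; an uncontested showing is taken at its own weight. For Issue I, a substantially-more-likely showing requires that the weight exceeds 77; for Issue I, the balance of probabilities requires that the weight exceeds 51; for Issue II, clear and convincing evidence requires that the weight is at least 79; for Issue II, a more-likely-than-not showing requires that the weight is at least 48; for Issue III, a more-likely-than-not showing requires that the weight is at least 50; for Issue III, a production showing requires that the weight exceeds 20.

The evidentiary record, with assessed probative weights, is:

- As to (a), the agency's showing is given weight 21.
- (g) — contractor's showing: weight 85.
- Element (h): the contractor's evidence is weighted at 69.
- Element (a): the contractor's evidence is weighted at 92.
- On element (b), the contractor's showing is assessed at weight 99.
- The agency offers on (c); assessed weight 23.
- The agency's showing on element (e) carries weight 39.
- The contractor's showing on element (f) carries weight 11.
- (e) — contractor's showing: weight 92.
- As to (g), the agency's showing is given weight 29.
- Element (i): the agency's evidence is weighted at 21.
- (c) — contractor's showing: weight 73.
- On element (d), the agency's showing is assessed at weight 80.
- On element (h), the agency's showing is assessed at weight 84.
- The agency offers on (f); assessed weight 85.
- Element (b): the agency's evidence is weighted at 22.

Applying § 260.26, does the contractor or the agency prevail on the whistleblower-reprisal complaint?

contractor

— Issue I —
Stage I.1 — burden on contractor; standard: a substantially-more-likely showing (weight exceeds 77).
    (a): 92 − 21 = 71 ≤ 77 [not met]
    (b): 99 − 22 = 77 ≤ 77 [not met]
  The contractor does not carry Stage I.1.
The analysis ends at Stage I.1; the agency prevails on this issue.
— Issue II —
Stage II.1 — burden on contractor; standard: a more-likely-than-not showing (weight is at least 48).
    (e): 92 − 39 = 53 ≥ 48 [met]
  Stage II.1 carried; the burden shifts to the agency.
Stage II.2 — burden on agency; standard: clear and convincing evidence (weight is at least 79).
    (f): 85 − 11 = 74 < 79 [not met]
  Not every element is met, so the agency fails to carry Stage II.2.
The contractor prevails on this issue.
— Issue III —
At Stage III.1 the contractor must meet a more-likely-than-not showing (weight is at least 50): on (g) the weight is 85 less the opposing 29 gives net 56, ≥ 50, so (g) meets the standard.
  Stage III.1 is satisfied; the onus moves to the agency.
At Stage III.2 the agency must meet a production showing (weight exceeds 20): on (h) the weight is 84 less the opposing 69 gives net 15, ≤ 20, so (h) does not meet the standard; on (i) the weight is 21, which does exceed 20, so (i) meets the standard.
  Not every element is met, so the agency fails to carry Stage III.2.
The contractor prevails on this issue.
Per-issue: Issue I → agency; Issue II → contractor; Issue III → contractor. The contractor must prevail on at least one issue; overall, the contractor prevails.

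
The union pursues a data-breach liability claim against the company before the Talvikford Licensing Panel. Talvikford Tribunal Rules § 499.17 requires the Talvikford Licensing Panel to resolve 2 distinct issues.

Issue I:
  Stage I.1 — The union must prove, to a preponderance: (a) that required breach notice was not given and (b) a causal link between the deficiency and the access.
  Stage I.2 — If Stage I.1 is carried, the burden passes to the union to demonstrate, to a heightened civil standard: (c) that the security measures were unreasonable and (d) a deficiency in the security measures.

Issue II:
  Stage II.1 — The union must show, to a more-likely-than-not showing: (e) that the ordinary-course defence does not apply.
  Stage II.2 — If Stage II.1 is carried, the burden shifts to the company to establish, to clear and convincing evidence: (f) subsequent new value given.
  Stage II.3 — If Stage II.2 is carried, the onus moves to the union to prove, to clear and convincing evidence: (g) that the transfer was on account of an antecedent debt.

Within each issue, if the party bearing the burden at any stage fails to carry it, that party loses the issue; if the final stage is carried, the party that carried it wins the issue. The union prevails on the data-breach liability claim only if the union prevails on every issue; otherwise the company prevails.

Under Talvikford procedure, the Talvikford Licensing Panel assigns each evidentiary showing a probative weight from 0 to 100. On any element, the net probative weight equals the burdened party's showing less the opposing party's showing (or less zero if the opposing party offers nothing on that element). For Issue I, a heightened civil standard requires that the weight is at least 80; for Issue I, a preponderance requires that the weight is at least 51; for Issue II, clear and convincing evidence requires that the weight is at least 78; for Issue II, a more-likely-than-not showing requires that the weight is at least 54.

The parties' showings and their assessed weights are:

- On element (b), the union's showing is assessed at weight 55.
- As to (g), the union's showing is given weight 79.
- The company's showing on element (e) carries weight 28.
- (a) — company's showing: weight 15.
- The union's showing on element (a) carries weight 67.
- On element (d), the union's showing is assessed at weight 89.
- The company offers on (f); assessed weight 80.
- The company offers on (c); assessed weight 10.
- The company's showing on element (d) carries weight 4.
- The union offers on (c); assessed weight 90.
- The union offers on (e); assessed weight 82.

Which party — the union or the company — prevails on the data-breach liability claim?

union

— Issue I —
Stage I.1 (union, a preponderance, weight is at least 51): (a) net 67−15=52 ≥ 51 — meets; (b) 55 ≥ 51 — meets.
  Stage I.1 is satisfied; the union continues to bear the burden.
Stage I.2 (union, a heightened civil standard, weight is at least 80): (c) net 90−10=80 ≥ 80 — meets; (d) net 89−4=85 ≥ 80 — meets.
  The union carries the last stage.
With every stage satisfied, the union prevails on this issue.
— Issue II —
At Stage II.1 the union must meet a more-likely-than-not showing (weight is at least 54): on (e) the weight is 82 less the opposing 28 gives net 54, ≥ 54, so (e) meets the standard.
  All elements met. The burden passes to the company.
At Stage II.2 the company must meet clear and convincing evidence (weight is at least 78): on (f) the weight is 80, which does reach 78, so (f) meets the standard.
  The company carries Stage II.2; the union now bears the burden.
At Stage II.3 the union must meet clear and convincing evidence (weight is at least 78): on (g) the weight is 79, ≥ 78, so (g) meets the standard.
  The union carries the last stage.
All stages carried — the union prevails on this issue.
Per-issue: Issue I → union; Issue II → union. The union must prevail on every issue; overall, the union prevails.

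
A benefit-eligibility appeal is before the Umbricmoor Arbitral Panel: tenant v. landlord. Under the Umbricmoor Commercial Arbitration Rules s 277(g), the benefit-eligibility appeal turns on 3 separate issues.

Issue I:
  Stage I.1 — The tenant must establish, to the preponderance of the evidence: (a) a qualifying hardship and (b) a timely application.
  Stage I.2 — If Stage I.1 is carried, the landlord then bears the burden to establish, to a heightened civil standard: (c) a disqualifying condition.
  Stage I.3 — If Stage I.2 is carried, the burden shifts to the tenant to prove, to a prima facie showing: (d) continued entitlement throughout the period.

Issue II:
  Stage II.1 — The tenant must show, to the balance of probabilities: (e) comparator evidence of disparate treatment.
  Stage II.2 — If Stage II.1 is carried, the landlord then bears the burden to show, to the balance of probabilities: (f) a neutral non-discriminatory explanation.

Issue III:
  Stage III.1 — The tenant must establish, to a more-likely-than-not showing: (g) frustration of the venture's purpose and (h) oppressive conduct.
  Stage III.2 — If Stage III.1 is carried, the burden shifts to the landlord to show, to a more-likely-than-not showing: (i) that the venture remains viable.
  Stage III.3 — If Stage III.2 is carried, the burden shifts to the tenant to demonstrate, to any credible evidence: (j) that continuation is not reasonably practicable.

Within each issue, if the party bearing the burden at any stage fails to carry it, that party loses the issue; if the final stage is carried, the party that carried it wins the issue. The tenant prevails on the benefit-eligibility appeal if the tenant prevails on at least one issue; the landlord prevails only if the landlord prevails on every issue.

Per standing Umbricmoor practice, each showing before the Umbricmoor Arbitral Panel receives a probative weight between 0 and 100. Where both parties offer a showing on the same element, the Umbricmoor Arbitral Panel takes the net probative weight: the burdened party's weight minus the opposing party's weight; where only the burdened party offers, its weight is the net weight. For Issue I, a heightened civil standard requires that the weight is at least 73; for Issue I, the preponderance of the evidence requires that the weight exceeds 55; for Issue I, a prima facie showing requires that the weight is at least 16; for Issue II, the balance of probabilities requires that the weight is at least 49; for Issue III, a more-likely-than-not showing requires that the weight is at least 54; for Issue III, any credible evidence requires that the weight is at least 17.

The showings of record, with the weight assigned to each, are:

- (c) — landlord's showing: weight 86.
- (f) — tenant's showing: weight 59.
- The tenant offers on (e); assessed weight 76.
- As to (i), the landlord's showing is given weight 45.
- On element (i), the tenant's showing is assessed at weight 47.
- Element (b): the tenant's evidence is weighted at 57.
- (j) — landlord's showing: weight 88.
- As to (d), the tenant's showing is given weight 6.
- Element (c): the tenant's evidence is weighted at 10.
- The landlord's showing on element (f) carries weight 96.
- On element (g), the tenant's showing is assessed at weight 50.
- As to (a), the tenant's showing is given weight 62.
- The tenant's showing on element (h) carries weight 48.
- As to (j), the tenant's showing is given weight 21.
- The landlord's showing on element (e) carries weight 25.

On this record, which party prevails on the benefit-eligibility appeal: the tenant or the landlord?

tenant

— Issue I —
Stage I.1 (tenant, the preponderance of the evidence, weight exceeds 55): (a) 62 > 55 — meets; (b) 57 > 55 — meets.
  Stage I.1 is satisfied; the onus moves to the landlord.
Stage I.2 (landlord, a heightened civil standard, weight is at least 73): (c) net 86−10=76 ≥ 73 — meets.
  The landlord carries Stage I.2; the tenant now bears the burden.
Stage I.3 (tenant, a prima facie showing, weight is at least 16): (d) 6 < 16 — fails.
  The tenant does not carry Stage I.3.
The landlord prevails on this issue.
— Issue II —
Stage II.1 — burden on tenant; standard: the balance of probabilities (weight is at least 49).
    (e): 76 − 25 = 51 ≥ 49 [met]
  The tenant carries Stage II.1; the landlord now bears the burden.
Stage II.2 — burden on landlord; standard: the balance of probabilities (weight is at least 49).
    (f): 96 − 59 = 37 < 49 [not met]
  Stage II.2 not carried; the landlord fails its burden.
The tenant prevails on this issue.
— Issue III —
Stage III.1 (tenant, a more-likely-than-not showing, weight is at least 54): (g) 50 < 54 — fails; (h) 48 < 54 — fails.
  Stage III.1 not carried; the tenant fails its burden.
The analysis ends at Stage III.1; the landlord prevails on this issue.
Per-issue: Issue I → landlord; Issue II → tenant; Issue III → landlord. The tenant must prevail on at least one issue; overall, the tenant prevails.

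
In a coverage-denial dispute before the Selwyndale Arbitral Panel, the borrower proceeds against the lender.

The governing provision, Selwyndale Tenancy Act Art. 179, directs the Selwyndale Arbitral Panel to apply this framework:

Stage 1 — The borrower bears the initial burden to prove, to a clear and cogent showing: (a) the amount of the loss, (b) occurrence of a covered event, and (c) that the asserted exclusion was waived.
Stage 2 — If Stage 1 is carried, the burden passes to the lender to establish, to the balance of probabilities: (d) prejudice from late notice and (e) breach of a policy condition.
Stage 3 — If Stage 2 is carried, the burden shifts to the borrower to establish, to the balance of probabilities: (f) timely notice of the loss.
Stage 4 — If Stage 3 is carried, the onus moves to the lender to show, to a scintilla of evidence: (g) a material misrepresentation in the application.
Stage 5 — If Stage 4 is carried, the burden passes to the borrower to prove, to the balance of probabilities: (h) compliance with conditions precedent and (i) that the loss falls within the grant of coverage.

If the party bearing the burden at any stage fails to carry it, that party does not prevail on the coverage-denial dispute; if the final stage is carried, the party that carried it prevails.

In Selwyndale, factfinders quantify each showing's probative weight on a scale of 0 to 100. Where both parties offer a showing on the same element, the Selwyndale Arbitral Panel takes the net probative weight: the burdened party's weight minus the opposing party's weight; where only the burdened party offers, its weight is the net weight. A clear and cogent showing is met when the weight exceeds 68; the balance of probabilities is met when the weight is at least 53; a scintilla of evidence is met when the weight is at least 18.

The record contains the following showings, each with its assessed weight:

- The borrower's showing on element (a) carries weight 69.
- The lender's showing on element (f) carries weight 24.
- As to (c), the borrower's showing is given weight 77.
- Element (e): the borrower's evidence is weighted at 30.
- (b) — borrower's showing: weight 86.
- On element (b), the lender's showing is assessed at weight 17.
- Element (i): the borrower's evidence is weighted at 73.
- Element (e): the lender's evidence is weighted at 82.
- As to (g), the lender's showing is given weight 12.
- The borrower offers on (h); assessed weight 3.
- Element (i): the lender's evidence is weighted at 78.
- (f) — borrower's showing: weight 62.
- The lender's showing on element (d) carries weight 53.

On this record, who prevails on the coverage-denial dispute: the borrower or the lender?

borrower

At Stage 1 the borrower must meet a clear and cogent showing (weight exceeds 68): on (a) the weight is 69, > 68, so (a) meets the standard; on (b) the weight is 86 less the opposing 17 gives net 69, which does exceed 68, so (b) meets the standard; on (c) the weight is 77, > 68, so (c) meets the standard.
  All elements met. The burden passes to the lender.
At Stage 2 the lender must meet the balance of probabilities (weight is at least 53): on (d) the weight is 53, which does reach 53, so (d) meets the standard; on (e) the weight is 82 less the opposing 30 gives net 52, which does not reach 53, so (e) does not meet the standard.
  Stage 2 not carried; the lender fails its burden.
The analysis ends at Stage 2; the borrower prevails.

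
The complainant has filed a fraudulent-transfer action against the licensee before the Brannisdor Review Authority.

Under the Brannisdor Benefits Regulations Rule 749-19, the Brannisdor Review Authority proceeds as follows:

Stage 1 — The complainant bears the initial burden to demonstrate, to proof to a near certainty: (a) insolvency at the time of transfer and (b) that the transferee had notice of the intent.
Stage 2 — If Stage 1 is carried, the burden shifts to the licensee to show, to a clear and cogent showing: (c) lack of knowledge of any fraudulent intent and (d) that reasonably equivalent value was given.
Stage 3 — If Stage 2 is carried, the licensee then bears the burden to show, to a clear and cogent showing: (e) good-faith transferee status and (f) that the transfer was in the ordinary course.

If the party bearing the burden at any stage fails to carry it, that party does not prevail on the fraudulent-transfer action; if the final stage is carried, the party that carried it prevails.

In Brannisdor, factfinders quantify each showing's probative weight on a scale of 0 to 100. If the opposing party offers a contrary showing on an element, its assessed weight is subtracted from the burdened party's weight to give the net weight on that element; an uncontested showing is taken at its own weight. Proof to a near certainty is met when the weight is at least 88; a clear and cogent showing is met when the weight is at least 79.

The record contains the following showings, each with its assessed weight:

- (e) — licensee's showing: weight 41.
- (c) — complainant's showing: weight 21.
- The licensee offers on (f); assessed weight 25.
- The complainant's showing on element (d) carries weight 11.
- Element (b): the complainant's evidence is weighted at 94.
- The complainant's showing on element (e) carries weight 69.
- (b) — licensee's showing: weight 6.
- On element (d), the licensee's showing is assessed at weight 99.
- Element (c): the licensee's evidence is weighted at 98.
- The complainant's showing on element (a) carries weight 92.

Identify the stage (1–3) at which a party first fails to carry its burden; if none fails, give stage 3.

stage 2

At Stage 1 the complainant must meet proof to a near certainty (weight is at least 88): on (a) the weight is 92, ≥ 88, so (a) meets the standard; on (b) the weight is 94 less the opposing 6 gives net 88, ≥ 88, so (b) meets the standard.
  Stage 1 is satisfied; the onus moves to the licensee.
At Stage 2 the licensee must meet a clear and cogent showing (weight is at least 79): on (c) the weight is 98 less the opposing 21 gives net 77, which does not reach 79, so (c) does not meet the standard; on (d) the weight is 99 less the opposing 11 gives net 88, ≥ 79, so (d) meets the standard.
  Stage 2 not carried; the licensee fails its burden.
The analysis ends at Stage 2; the complainant prevails.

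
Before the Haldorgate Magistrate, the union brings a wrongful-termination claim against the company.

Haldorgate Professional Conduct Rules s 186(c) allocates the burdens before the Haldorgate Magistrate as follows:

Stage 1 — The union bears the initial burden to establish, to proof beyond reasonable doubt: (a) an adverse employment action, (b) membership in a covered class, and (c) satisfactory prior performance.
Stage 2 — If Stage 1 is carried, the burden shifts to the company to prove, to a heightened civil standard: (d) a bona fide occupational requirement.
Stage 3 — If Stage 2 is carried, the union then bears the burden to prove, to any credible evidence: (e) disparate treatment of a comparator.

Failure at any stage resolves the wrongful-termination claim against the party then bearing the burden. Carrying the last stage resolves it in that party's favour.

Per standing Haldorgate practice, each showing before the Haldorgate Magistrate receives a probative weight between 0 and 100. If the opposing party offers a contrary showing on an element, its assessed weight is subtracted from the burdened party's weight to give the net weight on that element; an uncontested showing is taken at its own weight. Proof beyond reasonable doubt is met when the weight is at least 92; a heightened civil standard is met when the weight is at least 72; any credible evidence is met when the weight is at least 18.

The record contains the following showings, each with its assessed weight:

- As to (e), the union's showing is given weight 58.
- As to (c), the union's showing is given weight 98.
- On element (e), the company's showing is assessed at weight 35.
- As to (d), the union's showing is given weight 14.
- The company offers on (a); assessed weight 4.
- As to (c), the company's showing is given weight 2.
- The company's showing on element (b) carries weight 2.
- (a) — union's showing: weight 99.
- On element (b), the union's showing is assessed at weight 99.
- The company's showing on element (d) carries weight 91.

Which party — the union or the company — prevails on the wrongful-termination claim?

At Stage 1 the union must meet proof beyond reasonable doubt (weight is at least 92): on (a) the weight is 99 less the opposing 4 gives net 95, ≥ 92, so (a) meets the standard; on (b) the weight is 99 less the opposing 2 gives net 97, which does reach 92, so (b) meets the standard; on (c) the weight is 98 less the opposing 2 gives net 96, ≥ 92, so (c) meets the standard.
  Stage 1 carried; the burden shifts to the company.
At Stage 2 the company must meet a heightened civil standard (weight is at least 72): on (d) the weight is 91 less the opposing 14 gives net 77, which does reach 72, so (d) meets the standard.
  Stage 2 is satisfied; the onus moves to the union.
At Stage 3 the union must meet any credible evidence (weight is at least 18): on (e) the weight is 58 less the opposing 35 gives net 23, ≥ 18, so (e) meets the standard.
  All elements met at the final stage.
Every stage carried; the union prevails.

union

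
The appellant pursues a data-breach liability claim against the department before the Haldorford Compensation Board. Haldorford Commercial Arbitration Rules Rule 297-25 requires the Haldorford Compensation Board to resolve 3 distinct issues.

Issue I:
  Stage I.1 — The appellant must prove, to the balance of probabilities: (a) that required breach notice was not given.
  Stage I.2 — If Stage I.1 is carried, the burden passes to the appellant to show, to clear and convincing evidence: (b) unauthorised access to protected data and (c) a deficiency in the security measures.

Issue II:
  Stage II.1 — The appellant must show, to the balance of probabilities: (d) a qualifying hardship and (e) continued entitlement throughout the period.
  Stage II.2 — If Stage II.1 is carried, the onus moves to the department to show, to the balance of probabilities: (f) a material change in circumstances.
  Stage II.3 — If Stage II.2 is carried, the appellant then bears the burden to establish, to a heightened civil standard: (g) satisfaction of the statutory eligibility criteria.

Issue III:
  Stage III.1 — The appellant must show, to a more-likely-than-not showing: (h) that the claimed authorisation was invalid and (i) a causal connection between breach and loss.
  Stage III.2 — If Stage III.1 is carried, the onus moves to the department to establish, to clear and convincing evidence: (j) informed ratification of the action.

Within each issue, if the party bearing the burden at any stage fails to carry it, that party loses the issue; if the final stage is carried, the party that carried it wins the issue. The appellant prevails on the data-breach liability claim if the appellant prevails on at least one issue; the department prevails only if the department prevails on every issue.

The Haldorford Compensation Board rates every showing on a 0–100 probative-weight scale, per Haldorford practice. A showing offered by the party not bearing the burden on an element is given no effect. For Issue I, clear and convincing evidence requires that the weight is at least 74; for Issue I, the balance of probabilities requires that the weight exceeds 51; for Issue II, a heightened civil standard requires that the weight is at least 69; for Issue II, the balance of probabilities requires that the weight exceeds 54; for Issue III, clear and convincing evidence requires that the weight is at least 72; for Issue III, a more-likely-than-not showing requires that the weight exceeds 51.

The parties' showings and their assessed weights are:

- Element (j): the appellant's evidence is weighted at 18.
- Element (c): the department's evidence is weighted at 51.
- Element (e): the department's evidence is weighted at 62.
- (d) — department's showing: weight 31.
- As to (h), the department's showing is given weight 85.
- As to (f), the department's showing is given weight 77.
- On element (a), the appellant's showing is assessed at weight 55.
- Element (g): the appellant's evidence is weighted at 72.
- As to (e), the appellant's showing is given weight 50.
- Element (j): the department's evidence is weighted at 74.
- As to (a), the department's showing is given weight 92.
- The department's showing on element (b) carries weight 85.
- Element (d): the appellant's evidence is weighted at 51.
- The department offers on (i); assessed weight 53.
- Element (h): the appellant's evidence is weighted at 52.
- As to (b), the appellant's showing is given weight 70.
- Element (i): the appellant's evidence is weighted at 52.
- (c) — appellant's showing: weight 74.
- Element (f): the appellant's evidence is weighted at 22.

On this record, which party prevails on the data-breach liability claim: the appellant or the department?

department

— Issue I —
Stage I.1 — burden on appellant; standard: the balance of probabilities (weight exceeds 51).
    (a): 55 (department's 92 disregarded) > 51 [met]
  Stage I.1 carried; the burden remains with the appellant.
Stage I.2 — burden on appellant; standard: clear and convincing evidence (weight is at least 74).
    (b): 70 (department's 85 disregarded) < 74 [not met]
    (c): 74 (department's 51 disregarded) ≥ 74 [met]
  Not every element is met, so the appellant fails to carry Stage I.2.
The department prevails on this issue.
— Issue II —
Stage II.1 — burden on appellant; standard: the balance of probabilities (weight exceeds 54).
    (d): 51 (department's 31 disregarded) ≤ 54 [not met]
    (e): 50 (department's 62 disregarded) ≤ 54 [not met]
  Not every element is met, so the appellant fails to carry Stage II.1.
The analysis ends at Stage II.1; the department prevails on this issue.
— Issue III —
At Stage III.1 the appellant must meet a more-likely-than-not showing (weight exceeds 51): on (h) the weight is 52 (the department's 85 is given no effect), > 51, so (h) meets the standard; on (i) the weight is 52 (the department's 53 is given no effect), which does exceed 51, so (i) meets the standard.
  All elements met. The burden passes to the department.
At Stage III.2 the department must meet clear and convincing evidence (weight is at least 72): on (j) the weight is 74 (the appellant's 18 is given no effect), ≥ 72, so (j) meets the standard.
  All elements met at the final stage.
With every stage satisfied, the department prevails on this issue.
Per-issue: Issue I → department; Issue II → department; Issue III → department. The appellant must prevail on at least one issue; overall, the department prevails.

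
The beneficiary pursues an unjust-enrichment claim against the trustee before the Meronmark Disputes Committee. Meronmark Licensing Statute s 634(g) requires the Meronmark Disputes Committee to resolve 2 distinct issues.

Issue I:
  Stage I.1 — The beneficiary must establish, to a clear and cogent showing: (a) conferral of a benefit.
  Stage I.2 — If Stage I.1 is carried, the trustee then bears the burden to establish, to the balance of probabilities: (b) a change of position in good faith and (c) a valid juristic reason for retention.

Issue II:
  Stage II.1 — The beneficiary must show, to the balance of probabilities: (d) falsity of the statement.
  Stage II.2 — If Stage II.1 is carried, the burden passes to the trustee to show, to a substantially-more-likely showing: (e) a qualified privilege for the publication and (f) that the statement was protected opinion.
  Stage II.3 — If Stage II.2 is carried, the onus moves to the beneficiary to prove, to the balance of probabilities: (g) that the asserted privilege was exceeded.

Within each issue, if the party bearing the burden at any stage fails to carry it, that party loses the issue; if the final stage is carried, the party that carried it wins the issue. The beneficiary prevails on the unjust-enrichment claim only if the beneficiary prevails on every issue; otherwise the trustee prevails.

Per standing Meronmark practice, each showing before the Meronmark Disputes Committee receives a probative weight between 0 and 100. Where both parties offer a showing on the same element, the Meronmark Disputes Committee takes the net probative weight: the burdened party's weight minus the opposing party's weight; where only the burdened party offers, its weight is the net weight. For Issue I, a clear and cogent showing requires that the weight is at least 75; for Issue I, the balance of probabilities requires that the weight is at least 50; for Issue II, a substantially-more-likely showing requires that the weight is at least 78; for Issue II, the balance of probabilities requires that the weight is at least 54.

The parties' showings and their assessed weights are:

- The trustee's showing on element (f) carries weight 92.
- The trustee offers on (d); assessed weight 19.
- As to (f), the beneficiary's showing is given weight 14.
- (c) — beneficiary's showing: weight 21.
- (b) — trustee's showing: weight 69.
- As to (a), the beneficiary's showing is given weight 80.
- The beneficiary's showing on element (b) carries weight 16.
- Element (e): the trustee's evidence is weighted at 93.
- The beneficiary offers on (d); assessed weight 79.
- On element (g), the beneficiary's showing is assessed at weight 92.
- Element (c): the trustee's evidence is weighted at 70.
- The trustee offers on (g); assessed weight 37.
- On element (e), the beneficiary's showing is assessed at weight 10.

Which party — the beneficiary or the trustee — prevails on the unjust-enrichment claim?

beneficiary

— Issue I —
At Stage I.1 the beneficiary must meet a clear and cogent showing (weight is at least 75): on (a) the weight is 80, ≥ 75, so (a) meets the standard.
  The beneficiary carries Stage I.1; the trustee now bears the burden.
At Stage I.2 the trustee must meet the balance of probabilities (weight is at least 50): on (b) the weight is 69 less the opposing 16 gives net 53, which does reach 50, so (b) meets the standard; on (c) the weight is 70 less the opposing 21 gives net 49, which does not reach 50, so (c) does not meet the standard.
  Not every element is met, so the trustee fails to carry Stage I.2.
The beneficiary prevails on this issue.
— Issue II —
Stage II.1 — burden on beneficiary; standard: the balance of probabilities (weight is at least 54).
    (d): 79 − 19 = 60 ≥ 54 [met]
  Stage II.1 carried; the burden shifts to the trustee.
Stage II.2 — burden on trustee; standard: a substantially-more-likely showing (weight is at least 78).
    (e): 93 − 10 = 83 ≥ 78 [met]
    (f): 92 − 14 = 78 ≥ 78 [met]
  All elements met. The burden passes to the beneficiary.
Stage II.3 — burden on beneficiary; standard: the balance of probabilities (weight is at least 54).
    (g): 92 − 37 = 55 ≥ 54 [met]
  All elements met at the final stage.
All stages carried — the beneficiary prevails on this issue.
Per-issue: Issue I → beneficiary; Issue II → beneficiary. The beneficiary must prevail on every issue; overall, the beneficiary prevails.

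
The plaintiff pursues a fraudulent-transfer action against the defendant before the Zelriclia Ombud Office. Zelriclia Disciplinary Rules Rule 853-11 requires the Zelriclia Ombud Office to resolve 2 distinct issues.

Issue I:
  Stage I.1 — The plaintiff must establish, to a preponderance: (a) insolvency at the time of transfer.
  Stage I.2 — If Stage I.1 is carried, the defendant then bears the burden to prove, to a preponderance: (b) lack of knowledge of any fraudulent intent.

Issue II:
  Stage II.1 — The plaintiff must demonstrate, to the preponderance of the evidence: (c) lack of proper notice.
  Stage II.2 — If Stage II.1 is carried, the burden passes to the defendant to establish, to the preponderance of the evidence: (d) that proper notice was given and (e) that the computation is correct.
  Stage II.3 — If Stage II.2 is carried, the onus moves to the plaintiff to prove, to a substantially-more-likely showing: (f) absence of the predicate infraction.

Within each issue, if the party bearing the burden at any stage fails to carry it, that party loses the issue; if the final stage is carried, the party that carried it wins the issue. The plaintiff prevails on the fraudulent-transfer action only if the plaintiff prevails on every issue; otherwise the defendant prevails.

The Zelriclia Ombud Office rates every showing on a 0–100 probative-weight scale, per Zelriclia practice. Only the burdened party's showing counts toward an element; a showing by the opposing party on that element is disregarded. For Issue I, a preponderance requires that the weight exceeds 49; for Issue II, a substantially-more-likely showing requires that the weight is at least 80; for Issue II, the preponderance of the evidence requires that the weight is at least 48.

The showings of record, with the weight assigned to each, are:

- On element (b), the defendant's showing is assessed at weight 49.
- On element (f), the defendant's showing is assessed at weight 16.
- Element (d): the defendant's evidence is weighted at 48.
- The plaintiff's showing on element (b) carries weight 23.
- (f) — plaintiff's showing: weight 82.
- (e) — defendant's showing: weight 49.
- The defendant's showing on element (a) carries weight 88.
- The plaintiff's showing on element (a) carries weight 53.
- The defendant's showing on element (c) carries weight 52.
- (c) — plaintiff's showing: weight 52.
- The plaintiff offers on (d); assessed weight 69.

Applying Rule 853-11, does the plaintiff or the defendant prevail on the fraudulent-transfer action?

plaintiff

— Issue I —
Stage I.1 (plaintiff, a preponderance, weight exceeds 49): (a) 53 (defendant's 88 disregarded) > 49 — meets.
  All elements met. The burden passes to the defendant.
Stage I.2 (defendant, a preponderance, weight exceeds 49): (b) 49 (plaintiff's 23 disregarded) ≤ 49 — fails.
  Stage I.2 not carried; the defendant fails its burden.
The analysis ends at Stage I.2; the plaintiff prevails on this issue.
— Issue II —
Stage II.1 (plaintiff, the preponderance of the evidence, weight is at least 48): (c) 52 (defendant's 52 disregarded) ≥ 48 — meets.
  All elements met. The burden passes to the defendant.
Stage II.2 (defendant, the preponderance of the evidence, weight is at least 48): (d) 48 (plaintiff's 69 disregarded) ≥ 48 — meets; (e) 49 ≥ 48 — meets.
  The defendant carries Stage II.2; the plaintiff now bears the burden.
Stage II.3 (plaintiff, a substantially-more-likely showing, weight is at least 80): (f) 82 (defendant's 16 disregarded) ≥ 80 — meets.
  All elements met at the final stage.
With every stage satisfied, the plaintiff prevails on this issue.
Per-issue: Issue I → plaintiff; Issue II → plaintiff. The plaintiff must prevail on every issue; overall, the plaintiff prevails.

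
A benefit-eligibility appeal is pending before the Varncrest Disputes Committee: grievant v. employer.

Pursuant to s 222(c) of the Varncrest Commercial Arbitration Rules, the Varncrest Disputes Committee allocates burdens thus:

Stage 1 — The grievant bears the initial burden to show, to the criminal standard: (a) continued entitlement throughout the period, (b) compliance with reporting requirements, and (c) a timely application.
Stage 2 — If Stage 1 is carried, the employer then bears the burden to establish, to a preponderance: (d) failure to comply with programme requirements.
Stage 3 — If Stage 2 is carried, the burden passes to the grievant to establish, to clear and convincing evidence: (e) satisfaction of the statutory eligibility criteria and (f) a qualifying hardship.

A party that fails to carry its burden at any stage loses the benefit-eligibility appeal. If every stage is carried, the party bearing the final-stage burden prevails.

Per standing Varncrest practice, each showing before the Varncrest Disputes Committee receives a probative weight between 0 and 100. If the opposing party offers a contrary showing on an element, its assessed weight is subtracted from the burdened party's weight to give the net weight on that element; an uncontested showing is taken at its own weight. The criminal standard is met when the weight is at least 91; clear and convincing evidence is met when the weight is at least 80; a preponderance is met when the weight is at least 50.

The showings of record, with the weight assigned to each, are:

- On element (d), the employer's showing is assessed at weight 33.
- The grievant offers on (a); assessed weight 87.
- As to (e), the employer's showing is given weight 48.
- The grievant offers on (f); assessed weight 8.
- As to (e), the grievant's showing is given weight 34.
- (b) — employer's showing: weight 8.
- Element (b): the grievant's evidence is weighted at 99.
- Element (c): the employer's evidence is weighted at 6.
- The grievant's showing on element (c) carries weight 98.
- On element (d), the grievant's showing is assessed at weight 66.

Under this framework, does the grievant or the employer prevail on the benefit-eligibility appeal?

employer

Stage 1 (grievant, the criminal standard, weight is at least 91): (a) 87 < 91 — fails; (b) net 99−8=91 ≥ 91 — meets; (c) net 98−6=92 ≥ 91 — meets.
  Stage 1 not carried; the grievant fails its burden.
The analysis ends at Stage 1; the employer prevails.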